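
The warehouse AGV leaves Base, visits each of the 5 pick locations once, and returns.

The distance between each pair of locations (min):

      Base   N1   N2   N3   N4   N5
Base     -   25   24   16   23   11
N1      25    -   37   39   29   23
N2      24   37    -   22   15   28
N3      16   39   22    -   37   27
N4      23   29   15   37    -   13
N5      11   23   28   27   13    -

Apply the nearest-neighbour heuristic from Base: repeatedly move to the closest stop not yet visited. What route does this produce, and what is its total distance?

125 min along Base → N5 → N4 → N2 → N3 → N1 → Base.

At Base the remaining stops are N5 11, N3 16, N4 23, N2 24, N1 25; go to N5.
At N5 the remaining stops are N4 13, N1 23, N3 27, N2 28; go to N4.
At N4 the remaining stops are N2 15, N1 29, N3 37; go to N2.
At N2 the remaining stops are N3 22, N1 37; go to N3.
At N3 the remaining stops are N1 39; go to N1.
Return N1→Base: 25.
Total = 11 + 13 + 15 + 22 + 39 + 25 = 125.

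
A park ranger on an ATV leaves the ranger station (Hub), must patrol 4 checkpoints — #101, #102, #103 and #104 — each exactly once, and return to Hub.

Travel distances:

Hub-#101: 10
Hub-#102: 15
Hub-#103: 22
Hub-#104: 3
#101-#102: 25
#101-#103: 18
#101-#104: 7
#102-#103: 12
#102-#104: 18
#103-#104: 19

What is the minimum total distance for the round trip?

Minimum total distance: 55.

With 4 stops there are 4!/2 = 12 distinct round trips (a route and its reverse cost the same).
Hub-#101-#102-#103-#104-Hub: 10+25+12+19+3 = 69
Hub-#101-#102-#104-#103-Hub: 10+25+18+19+22 = 94
Hub-#101-#103-#102-#104-Hub: 10+18+12+18+3 = 61
Hub-#101-#103-#104-#102-Hub: 10+18+19+18+15 = 80
Hub-#101-#104-#102-#103-Hub: 10+7+18+12+22 = 69
Hub-#101-#104-#103-#102-Hub: 10+7+19+12+15 = 63
Hub-#102-#101-#103-#104-Hub: 15+25+18+19+3 = 80
Hub-#102-#101-#104-#103-Hub: 15+25+7+19+22 = 88
Hub-#102-#103-#101-#104-Hub: 15+12+18+7+3 = 55
Hub-#102-#104-#101-#103-Hub: 15+18+7+18+22 = 80
Hub-#103-#101-#102-#104-Hub: 22+18+25+18+3 = 86
Hub-#103-#102-#101-#104-Hub: 22+12+25+7+3 = 69
The minimum is 55.
One optimal route: Hub → #102 → #103 → #101 → #104 → Hub (or its reverse).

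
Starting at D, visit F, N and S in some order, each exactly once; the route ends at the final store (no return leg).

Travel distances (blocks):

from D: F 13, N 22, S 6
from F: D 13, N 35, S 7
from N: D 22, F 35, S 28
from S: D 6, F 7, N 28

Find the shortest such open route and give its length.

Shortest open route: 48 blocks.

There are 3! = 6 possible orderings.
D - F - N - S: 13+35+28 = 76
D - F - S - N: 13+7+28 = 48
D - N - F - S: 22+35+7 = 64
D - N - S - F: 22+28+7 = 57
D - S - F - N: 6+7+35 = 48
D - S - N - F: 6+28+35 = 69
The minimum is 48.
One shortest path: D → F → S → N.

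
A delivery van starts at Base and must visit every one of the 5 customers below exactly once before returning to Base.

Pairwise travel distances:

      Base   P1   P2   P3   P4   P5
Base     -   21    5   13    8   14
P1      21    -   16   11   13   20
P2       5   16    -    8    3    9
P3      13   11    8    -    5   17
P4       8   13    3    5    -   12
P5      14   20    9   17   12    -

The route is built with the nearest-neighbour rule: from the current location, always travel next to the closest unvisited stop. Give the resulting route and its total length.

At Base the remaining stops are P2 5, P4 8, P3 13, P5 14, P1 21; go to P2.
At P2 the remaining stops are P4 3, P3 8, P5 9, P1 16; go to P4.
At P4 the remaining stops are P3 5, P5 12, P1 13; go to P3.
At P3 the remaining stops are P1 11, P5 17; go to P1.
At P1 the remaining stops are P5 20; go to P5.
Return P5→Base: 14.
Total = 5 + 3 + 5 + 11 + 20 + 14 = 58.

58 along Base → P2 → P4 → P3 → P1 → P5 → Base.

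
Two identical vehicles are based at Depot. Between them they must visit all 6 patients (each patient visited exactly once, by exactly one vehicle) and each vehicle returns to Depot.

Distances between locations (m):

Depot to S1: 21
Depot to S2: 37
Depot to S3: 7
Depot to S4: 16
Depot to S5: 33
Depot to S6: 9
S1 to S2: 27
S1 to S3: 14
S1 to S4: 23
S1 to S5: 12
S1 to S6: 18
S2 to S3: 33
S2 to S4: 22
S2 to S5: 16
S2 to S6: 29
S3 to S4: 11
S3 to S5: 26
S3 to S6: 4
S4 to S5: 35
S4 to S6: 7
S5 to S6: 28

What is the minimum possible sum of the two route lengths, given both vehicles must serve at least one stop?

101 m — the smallest possible combined total.

There are 2^5 − 1 = 31 ways to divide the 6 stops into two non-empty groups. For each, the best each vehicle can do is its own shortest tour through its group:
  {S1} + {S2, S3, S4, S5, S6}: 42 + 87 = 129
  {S2} + {S1, S3, S4, S5, S6}: 74 + 84 = 158
  {S1, S2} + {S3, S4, S5, S6}: 85 + 84 = 169
  {S3} + {S1, S2, S4, S5, S6}: 14 + 87 = 101
  {S1, S3} + {S2, S4, S5, S6}: 42 + 87 = 129
  {S2, S3} + {S1, S4, S5, S6}: 77 + 84 = 161
  … (31 splits in total)
Best: vehicle 1 Depot → S3 → Depot = 14; vehicle 2 Depot → S1 → S5 → S2 → S4 → S6 → Depot = 87; combined 101.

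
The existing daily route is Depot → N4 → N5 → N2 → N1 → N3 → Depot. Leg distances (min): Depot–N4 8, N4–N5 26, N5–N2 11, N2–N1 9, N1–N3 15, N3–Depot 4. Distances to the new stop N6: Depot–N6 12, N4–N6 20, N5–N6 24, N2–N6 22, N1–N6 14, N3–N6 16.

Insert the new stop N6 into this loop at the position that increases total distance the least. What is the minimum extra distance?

Insertion cost between consecutive stops i–j is d(i,N6) + d(N6,j) − d(i,j):
  between Depot and N4: 12 + 20 − 8 = 24
  between N4 and N5: 20 + 24 − 26 = 18
  between N5 and N2: 24 + 22 − 11 = 35
  between N2 and N1: 22 + 14 − 9 = 27
  between N1 and N3: 14 + 16 − 15 = 15
  between N3 and Depot: 16 + 12 − 4 = 24
Cheapest insertion is between N1 and N3, adding 15.
New total = 73 + 15 = 88.

Adding 15 min by placing N6 on the N1–N3 leg.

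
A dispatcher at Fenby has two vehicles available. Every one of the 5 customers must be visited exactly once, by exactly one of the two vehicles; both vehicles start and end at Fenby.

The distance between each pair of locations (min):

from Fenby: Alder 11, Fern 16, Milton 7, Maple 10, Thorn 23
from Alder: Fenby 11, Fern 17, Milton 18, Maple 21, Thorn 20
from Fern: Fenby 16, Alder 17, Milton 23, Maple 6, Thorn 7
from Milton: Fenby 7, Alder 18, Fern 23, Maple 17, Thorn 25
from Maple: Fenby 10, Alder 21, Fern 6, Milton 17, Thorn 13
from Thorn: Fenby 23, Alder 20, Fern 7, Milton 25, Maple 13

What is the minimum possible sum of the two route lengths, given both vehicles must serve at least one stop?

68 min — the smallest possible combined total.

Try each way of splitting the stops between the two vehicles (each non-empty) and, for each split, find the best tour for each vehicle:
  {Alder} + {Fern, Milton, Maple, Thorn}: 22 + 55 = 77
  {Fern} + {Alder, Milton, Maple, Thorn}: 32 + 68 = 100
  {Alder, Fern} + {Milton, Maple, Thorn}: 44 + 55 = 99
  {Milton} + {Alder, Fern, Maple, Thorn}: 14 + 54 = 68
  {Alder, Milton} + {Fern, Maple, Thorn}: 36 + 46 = 82
  {Fern, Milton} + {Alder, Maple, Thorn}: 46 + 54 = 100
  … (15 splits in total)
Best: vehicle 1 Fenby → Milton → Fenby = 14; vehicle 2 Fenby → Alder → Thorn → Fern → Maple → Fenby = 54; combined 68.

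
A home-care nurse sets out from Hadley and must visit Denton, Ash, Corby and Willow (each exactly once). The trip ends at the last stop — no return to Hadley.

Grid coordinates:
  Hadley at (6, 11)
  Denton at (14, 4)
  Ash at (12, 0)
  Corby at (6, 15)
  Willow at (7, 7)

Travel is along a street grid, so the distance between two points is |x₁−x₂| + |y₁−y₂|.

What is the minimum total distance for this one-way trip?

There are 4! = 24 possible orderings.
Hadley - Denton - Ash - Corby - Willow: 15+6+21+9 = 51
Hadley - Denton - Ash - Willow - Corby: 15+6+12+9 = 42
Hadley - Denton - Corby - Ash - Willow: 15+19+21+12 = 67
Hadley - Denton - Corby - Willow - Ash: 15+19+9+12 = 55
Hadley - Denton - Willow - Ash - Corby: 15+10+12+21 = 58
Hadley - Denton - Willow - Corby - Ash: 15+10+9+21 = 55
Hadley - Ash - Denton - Corby - Willow: 17+6+19+9 = 51
Hadley - Ash - Denton - Willow - Corby: 17+6+10+9 = 42
Hadley - Ash - Corby - Denton - Willow: 17+21+19+10 = 67
Hadley - Ash - Corby - Willow - Denton: 17+21+9+10 = 57
Hadley - Ash - Willow - Denton - Corby: 17+12+10+19 = 58
Hadley - Ash - Willow - Corby - Denton: 17+12+9+19 = 57
Hadley - Corby - Denton - Ash - Willow: 4+19+6+12 = 41
Hadley - Corby - Denton - Willow - Ash: 4+19+10+12 = 45
… (10 more)
Hadley - Corby - Willow - Denton - Ash: 4+9+10+6 = 29  ← best
The minimum is 29.
One shortest path: Hadley → Corby → Willow → Denton → Ash.

Shortest open route: 29.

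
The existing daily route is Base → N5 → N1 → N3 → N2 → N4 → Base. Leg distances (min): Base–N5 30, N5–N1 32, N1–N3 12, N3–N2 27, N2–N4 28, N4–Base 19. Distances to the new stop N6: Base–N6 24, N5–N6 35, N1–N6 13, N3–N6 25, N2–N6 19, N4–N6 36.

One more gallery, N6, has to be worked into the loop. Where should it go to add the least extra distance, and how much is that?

Insertion cost between consecutive stops i–j is d(i,N6) + d(N6,j) − d(i,j):
  between Base and N5: 24 + 35 − 30 = 29
  between N5 and N1: 35 + 13 − 32 = 16
  between N1 and N3: 13 + 25 − 12 = 26
  between N3 and N2: 25 + 19 − 27 = 17
  between N2 and N4: 19 + 36 − 28 = 27
  between N4 and Base: 36 + 24 − 19 = 41
Cheapest insertion is between N5 and N1, adding 16.
New total = 148 + 16 = 164.

Minimum extra distance: 16 min, inserting N6 between N5 and N1.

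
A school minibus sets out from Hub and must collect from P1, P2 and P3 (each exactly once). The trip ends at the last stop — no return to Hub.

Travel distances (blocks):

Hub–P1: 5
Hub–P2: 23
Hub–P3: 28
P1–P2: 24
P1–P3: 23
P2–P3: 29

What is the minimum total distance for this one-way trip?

There are 3! = 6 possible orderings.
Hub - P1 - P2 - P3: 5+24+29 = 58
Hub - P1 - P3 - P2: 5+23+29 = 57
Hub - P2 - P1 - P3: 23+24+23 = 70
Hub - P2 - P3 - P1: 23+29+23 = 75
Hub - P3 - P1 - P2: 28+23+24 = 75
Hub - P3 - P2 - P1: 28+29+24 = 81
The minimum is 57.
One shortest path: Hub → P1 → P3 → P2.

Minimum one-way distance = 57 blocks.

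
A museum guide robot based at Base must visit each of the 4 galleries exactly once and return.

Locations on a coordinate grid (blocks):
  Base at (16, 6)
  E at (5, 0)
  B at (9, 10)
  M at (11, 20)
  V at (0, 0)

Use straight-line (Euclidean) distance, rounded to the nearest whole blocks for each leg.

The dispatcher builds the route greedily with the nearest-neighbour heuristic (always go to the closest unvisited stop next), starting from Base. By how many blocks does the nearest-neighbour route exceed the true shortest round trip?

Base: B=8, E=13, M=15, V=17 ⇒ B
B: M=10, E=11, V=13 ⇒ M
M: E=21, V=23 ⇒ E
E: V=5 ⇒ V
NN route Base → B → M → E → V → Base costs 61.
Optimal: Base → E → V → B → M → Base costs 56 (by enumerating all 12 distinct tours).
Excess = 61 − 56 = 5.

5 blocks longer than the optimal tour.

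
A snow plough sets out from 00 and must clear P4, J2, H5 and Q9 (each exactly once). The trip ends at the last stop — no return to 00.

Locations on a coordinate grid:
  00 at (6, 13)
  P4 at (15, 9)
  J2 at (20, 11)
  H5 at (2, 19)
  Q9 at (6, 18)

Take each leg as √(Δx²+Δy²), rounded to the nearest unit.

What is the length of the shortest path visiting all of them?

There are 4! = 24 possible orderings.
00 → P4 → J2 → H5 → Q9: 10+5+20+4 = 39
00 → P4 → J2 → Q9 → H5: 10+5+16+4 = 35
00 → P4 → H5 → J2 → Q9: 10+16+20+16 = 62
00 → P4 → H5 → Q9 → J2: 10+16+4+16 = 46
00 → P4 → Q9 → J2 → H5: 10+13+16+20 = 59
00 → P4 → Q9 → H5 → J2: 10+13+4+20 = 47
00 → J2 → P4 → H5 → Q9: 14+5+16+4 = 39
00 → J2 → P4 → Q9 → H5: 14+5+13+4 = 36
00 → J2 → H5 → P4 → Q9: 14+20+16+13 = 63
00 → J2 → H5 → Q9 → P4: 14+20+4+13 = 51
00 → J2 → Q9 → P4 → H5: 14+16+13+16 = 59
00 → J2 → Q9 → H5 → P4: 14+16+4+16 = 50
00 → H5 → P4 → J2 → Q9: 7+16+5+16 = 44
00 → H5 → P4 → Q9 → J2: 7+16+13+16 = 52
… (10 more)
00 → H5 → Q9 → P4 → J2: 7+4+13+5 = 29  ← best
The minimum is 29.
One shortest path: 00 → H5 → Q9 → P4 → J2.

Minimum one-way distance = 29.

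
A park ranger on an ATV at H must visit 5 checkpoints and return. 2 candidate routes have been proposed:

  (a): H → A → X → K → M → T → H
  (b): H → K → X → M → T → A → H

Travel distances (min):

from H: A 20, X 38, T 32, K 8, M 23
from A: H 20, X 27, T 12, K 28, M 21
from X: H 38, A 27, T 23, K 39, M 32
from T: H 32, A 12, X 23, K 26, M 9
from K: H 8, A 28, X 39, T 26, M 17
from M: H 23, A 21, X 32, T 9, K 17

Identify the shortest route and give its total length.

Shortest is (b), total 120 min.

(a): 20 + 27 + 39 + 17 + 9 + 32 = 144
(b): 8 + 39 + 32 + 9 + 12 + 20 = 120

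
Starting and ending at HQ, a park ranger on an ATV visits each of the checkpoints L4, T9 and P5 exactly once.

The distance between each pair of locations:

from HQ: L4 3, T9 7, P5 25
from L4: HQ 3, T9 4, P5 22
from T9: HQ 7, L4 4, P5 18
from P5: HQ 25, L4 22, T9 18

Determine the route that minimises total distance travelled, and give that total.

Shortest round trip = 50.

HQ → L4 → T9 → P5 → HQ: 3+4+18+25 = 50
HQ → L4 → P5 → T9 → HQ: 3+22+18+7 = 50
HQ → T9 → L4 → P5 → HQ: 7+4+22+25 = 58
The minimum is 50.
One optimal route: HQ → L4 → T9 → P5 → HQ (or its reverse).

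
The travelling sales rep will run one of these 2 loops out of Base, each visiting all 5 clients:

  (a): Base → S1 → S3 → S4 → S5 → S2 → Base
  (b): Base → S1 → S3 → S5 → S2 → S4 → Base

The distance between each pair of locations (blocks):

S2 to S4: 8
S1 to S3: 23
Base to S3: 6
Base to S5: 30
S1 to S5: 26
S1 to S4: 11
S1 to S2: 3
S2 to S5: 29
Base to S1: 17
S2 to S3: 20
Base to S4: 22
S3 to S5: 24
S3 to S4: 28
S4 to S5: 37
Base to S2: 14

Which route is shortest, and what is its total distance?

Shortest is (b), total 123 blocks.

(a): 17 + 23 + 28 + 37 + 29 + 14 = 148
(b): 17 + 23 + 24 + 29 + 8 + 22 = 123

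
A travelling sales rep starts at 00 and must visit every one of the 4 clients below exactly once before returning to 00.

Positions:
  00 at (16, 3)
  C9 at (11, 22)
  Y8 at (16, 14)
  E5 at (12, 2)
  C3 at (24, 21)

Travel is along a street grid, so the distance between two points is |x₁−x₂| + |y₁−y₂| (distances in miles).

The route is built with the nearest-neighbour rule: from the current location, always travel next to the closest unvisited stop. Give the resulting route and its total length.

Nearest-neighbour total = 74 miles; route 00 → E5 → Y8 → C9 → C3 → 00.

At 00 the remaining stops are E5 5, Y8 11, C9 24, C3 26; go to E5.
At E5 the remaining stops are Y8 16, C9 21, C3 31; go to Y8.
At Y8 the remaining stops are C9 13, C3 15; go to C9.
At C9 the remaining stops are C3 14; go to C3.
Return C3→00: 26.
Total = 5 + 16 + 13 + 14 + 26 = 74.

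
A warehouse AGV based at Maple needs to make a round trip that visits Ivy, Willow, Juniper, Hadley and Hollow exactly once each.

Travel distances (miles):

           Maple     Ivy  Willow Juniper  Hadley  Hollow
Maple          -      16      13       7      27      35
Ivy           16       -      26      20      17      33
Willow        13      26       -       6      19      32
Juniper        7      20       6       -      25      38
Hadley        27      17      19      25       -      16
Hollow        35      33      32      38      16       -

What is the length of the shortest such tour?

94 miles — the shortest possible round trip.

There are 60 distinct closed tours to check (reversals are equivalent).
Maple → Ivy → Willow → Juniper → Hadley → Hollow → Maple: 16+26+6+25+16+35 = 124
Maple → Ivy → Willow → Juniper → Hollow → Hadley → Maple: 16+26+6+38+16+27 = 129
Maple → Ivy → Willow → Hadley → Juniper → Hollow → Maple: 16+26+19+25+38+35 = 159
Maple → Ivy → Willow → Hadley → Hollow → Juniper → Maple: 16+26+19+16+38+7 = 122
Maple → Ivy → Willow → Hollow → Juniper → Hadley → Maple: 16+26+32+38+25+27 = 164
Maple → Ivy → Willow → Hollow → Hadley → Juniper → Maple: 16+26+32+16+25+7 = 122
Maple → Ivy → Juniper → Willow → Hadley → Hollow → Maple: 16+20+6+19+16+35 = 112
Maple → Ivy → Juniper → Willow → Hollow → Hadley → Maple: 16+20+6+32+16+27 = 117
Maple → Ivy → Juniper → Hadley → Willow → Hollow → Maple: 16+20+25+19+32+35 = 147
Maple → Ivy → Juniper → Hadley → Hollow → Willow → Maple: 16+20+25+16+32+13 = 122
Maple → Ivy → Juniper → Hollow → Willow → Hadley → Maple: 16+20+38+32+19+27 = 152
Maple → Ivy → Juniper → Hollow → Hadley → Willow → Maple: 16+20+38+16+19+13 = 122
Maple → Ivy → Hadley → Willow → Juniper → Hollow → Maple: 16+17+19+6+38+35 = 131
Maple → Ivy → Hadley → Willow → Hollow → Juniper → Maple: 16+17+19+32+38+7 = 129
… (46 more)
Maple → Ivy → Hadley → Hollow → Willow → Juniper → Maple: 16+17+16+32+6+7 = 94  ← best
The minimum is 94.
One optimal route: Maple → Ivy → Hadley → Hollow → Willow → Juniper → Maple (or its reverse).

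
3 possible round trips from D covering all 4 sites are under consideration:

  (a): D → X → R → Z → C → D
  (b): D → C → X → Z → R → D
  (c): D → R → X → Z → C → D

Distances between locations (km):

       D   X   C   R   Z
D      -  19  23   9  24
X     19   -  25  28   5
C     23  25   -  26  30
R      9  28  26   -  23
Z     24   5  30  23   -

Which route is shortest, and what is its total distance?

Shortest is (b), total 85 km.

(a): 19 + 28 + 23 + 30 + 23 = 123
(b): 23 + 25 + 5 + 23 + 9 = 85
(c): 9 + 28 + 5 + 30 + 23 = 95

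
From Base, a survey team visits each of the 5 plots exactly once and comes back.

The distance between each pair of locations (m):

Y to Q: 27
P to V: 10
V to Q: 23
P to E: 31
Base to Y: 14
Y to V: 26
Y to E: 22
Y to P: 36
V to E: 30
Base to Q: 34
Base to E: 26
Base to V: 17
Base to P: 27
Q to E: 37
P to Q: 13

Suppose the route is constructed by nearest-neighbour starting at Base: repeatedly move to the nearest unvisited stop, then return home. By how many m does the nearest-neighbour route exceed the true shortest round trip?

Base: Y=14, V=17, E=26, P=27, Q=34 ⇒ Y
Y: E=22, V=26, Q=27, P=36 ⇒ E
E: V=30, P=31, Q=37 ⇒ V
V: P=10, Q=23 ⇒ P
P: Q=13 ⇒ Q
NN route Base → Y → E → V → P → Q → Base costs 123.
Optimal: Base → Y → E → Q → P → V → Base costs 113 (by enumerating all 60 distinct tours).
Excess = 123 − 113 = 10.

Excess over optimum: 10 m.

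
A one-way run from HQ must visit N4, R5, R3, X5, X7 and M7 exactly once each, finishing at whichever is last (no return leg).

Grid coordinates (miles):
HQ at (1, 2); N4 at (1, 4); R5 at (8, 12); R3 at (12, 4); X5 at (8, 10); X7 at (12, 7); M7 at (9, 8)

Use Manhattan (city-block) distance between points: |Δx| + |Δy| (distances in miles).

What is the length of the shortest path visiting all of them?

25 miles — the minimum one-way total.

There are 6! = 720 possible orderings.
HQ → N4 → R5 → R3 → X5 → X7 → M7: 2+15+12+10+7+4 = 50
HQ → N4 → R5 → R3 → X5 → M7 → X7: 2+15+12+10+3+4 = 46
HQ → N4 → R5 → R3 → X7 → X5 → M7: 2+15+12+3+7+3 = 42
HQ → N4 → R5 → R3 → X7 → M7 → X5: 2+15+12+3+4+3 = 39
HQ → N4 → R5 → R3 → M7 → X5 → X7: 2+15+12+7+3+7 = 46
HQ → N4 → R5 → R3 → M7 → X7 → X5: 2+15+12+7+4+7 = 47
HQ → N4 → R5 → X5 → R3 → X7 → M7: 2+15+2+10+3+4 = 36
HQ → N4 → R5 → X5 → R3 → M7 → X7: 2+15+2+10+7+4 = 40
… (712 more)
HQ → N4 → R3 → X7 → M7 → X5 → R5: 2+11+3+4+3+2 = 25  ← best
The minimum is 25.
One shortest path: HQ → N4 → R3 → X7 → M7 → X5 → R5.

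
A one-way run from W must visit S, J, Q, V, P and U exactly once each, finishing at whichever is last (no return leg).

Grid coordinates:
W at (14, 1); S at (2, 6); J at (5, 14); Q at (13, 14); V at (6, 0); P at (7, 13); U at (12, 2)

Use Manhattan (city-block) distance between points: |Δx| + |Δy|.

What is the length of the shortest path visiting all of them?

There are 6! = 720 possible orderings.
W → S → J → Q → V → P → U: 17+11+8+21+14+16 = 87
W → S → J → Q → V → U → P: 17+11+8+21+8+16 = 81
W → S → J → Q → P → V → U: 17+11+8+7+14+8 = 65
W → S → J → Q → P → U → V: 17+11+8+7+16+8 = 67
W → S → J → Q → U → V → P: 17+11+8+13+8+14 = 71
W → S → J → Q → U → P → V: 17+11+8+13+16+14 = 79
W → S → J → V → Q → P → U: 17+11+15+21+7+16 = 87
W → S → J → V → Q → U → P: 17+11+15+21+13+16 = 93
… (712 more)
W → U → V → S → J → P → Q: 3+8+10+11+3+7 = 42  ← best
The minimum is 42.
One shortest path: W → U → V → S → J → P → Q.

Shortest open route: 42.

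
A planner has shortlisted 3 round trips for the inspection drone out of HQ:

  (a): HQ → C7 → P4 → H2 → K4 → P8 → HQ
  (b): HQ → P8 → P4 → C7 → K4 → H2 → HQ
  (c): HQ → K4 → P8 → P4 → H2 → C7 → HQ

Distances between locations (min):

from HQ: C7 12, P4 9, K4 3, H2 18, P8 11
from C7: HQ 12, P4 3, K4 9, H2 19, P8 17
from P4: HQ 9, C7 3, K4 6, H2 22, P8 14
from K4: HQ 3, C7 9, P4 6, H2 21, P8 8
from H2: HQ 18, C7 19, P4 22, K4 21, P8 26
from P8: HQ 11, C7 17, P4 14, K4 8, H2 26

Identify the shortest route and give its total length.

(a): 12 + 3 + 22 + 21 + 8 + 11 = 77
(b): 11 + 14 + 3 + 9 + 21 + 18 = 76
(c): 3 + 8 + 14 + 22 + 19 + 12 = 78

76 min — (b) is the shortest.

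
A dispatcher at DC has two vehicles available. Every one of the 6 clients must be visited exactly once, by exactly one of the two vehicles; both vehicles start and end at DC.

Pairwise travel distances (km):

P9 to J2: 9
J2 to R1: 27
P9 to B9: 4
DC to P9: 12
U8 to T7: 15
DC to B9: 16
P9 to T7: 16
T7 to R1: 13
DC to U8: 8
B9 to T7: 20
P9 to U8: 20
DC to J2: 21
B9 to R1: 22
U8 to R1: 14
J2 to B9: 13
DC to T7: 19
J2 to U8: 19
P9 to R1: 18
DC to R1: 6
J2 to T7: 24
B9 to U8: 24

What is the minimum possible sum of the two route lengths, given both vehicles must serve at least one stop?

88 km — the smallest possible combined total.

There are 2^5 − 1 = 31 ways to divide the 6 stops into two non-empty groups. For each, the best each vehicle can do is its own shortest tour through its group:
  {P9} + {J2, B9, U8, T7, R1}: 24 + 79 = 103
  {J2} + {P9, B9, U8, T7, R1}: 42 + 71 = 113
  {P9, J2} + {B9, U8, T7, R1}: 42 + 71 = 113
  {B9} + {P9, J2, U8, T7, R1}: 32 + 71 = 103
  {P9, B9} + {J2, U8, T7, R1}: 32 + 70 = 102
  {J2, B9} + {P9, U8, T7, R1}: 50 + 63 = 113
  … (31 splits in total)
  {U8} + {P9, J2, B9, T7, R1}: 16 + 72 = 88  ← best
Best: vehicle 1 DC → U8 → DC = 16; vehicle 2 DC → P9 → B9 → J2 → T7 → R1 → DC = 72; combined 88.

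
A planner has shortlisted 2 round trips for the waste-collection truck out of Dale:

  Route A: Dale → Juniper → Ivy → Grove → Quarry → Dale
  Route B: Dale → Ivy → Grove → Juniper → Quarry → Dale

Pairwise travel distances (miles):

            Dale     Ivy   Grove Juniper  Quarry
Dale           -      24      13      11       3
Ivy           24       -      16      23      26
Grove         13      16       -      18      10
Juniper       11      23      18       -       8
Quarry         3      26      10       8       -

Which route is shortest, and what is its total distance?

Route A: 11 + 23 + 16 + 10 + 3 = 63
Route B: 24 + 16 + 18 + 8 + 3 = 69

63 miles — Route A is the shortest.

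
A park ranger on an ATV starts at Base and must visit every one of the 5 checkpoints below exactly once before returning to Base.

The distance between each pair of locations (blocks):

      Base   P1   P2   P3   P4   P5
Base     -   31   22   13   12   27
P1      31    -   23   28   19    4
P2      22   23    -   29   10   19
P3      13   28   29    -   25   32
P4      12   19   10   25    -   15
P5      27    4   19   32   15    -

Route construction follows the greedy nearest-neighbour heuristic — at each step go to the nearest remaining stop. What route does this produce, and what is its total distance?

From Base: distances to unvisited — P4=12, P3=13, P2=22, P5=27, P1=31. Nearest is P4 (12).
From P4: distances to unvisited — P2=10, P5=15, P1=19, P3=25. Nearest is P2 (10).
From P2: distances to unvisited — P5=19, P1=23, P3=29. Nearest is P5 (19).
From P5: distances to unvisited — P1=4, P3=32. Nearest is P1 (4).
From P1: distances to unvisited — P3=28. Nearest is P3 (28).
Return P3→Base: 13.
Total = 12 + 10 + 19 + 4 + 28 + 13 = 86.

Total distance 86 blocks via the nearest-neighbour route Base → P4 → P2 → P5 → P1 → P3 → Base.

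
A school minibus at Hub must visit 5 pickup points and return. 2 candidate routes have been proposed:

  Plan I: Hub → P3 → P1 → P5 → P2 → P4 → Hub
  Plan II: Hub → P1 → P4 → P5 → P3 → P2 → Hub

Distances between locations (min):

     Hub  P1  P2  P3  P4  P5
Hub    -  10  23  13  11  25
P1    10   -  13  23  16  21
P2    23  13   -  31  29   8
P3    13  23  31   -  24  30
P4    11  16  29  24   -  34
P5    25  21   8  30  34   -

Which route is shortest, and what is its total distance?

105 min — Plan I is the shortest.

Plan I: 13 + 23 + 21 + 8 + 29 + 11 = 105
Plan II: 10 + 16 + 34 + 30 + 31 + 23 = 144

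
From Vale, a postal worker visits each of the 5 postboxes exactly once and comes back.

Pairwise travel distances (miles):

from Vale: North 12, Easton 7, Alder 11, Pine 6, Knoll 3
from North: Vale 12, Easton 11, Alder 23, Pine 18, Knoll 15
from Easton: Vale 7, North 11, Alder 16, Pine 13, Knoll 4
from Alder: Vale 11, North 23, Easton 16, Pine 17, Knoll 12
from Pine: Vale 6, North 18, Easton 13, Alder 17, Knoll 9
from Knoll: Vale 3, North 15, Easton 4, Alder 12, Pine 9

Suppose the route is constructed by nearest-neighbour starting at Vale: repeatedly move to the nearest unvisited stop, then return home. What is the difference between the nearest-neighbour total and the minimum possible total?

From Vale: Knoll=3, Pine=6, Easton=7, Alder=11, North=12 → choose Knoll (3).
From Knoll: Easton=4, Pine=9, Alder=12, North=15 → choose Easton (4).
From Easton: North=11, Pine=13, Alder=16 → choose North (11).
From North: Pine=18, Alder=23 → choose Pine (18).
From Pine: Alder=17 → choose Alder (17).
NN route Vale → Knoll → Easton → North → Pine → Alder → Vale costs 64.
Optimal: Vale → North → Easton → Knoll → Alder → Pine → Vale costs 62 (by enumerating all 60 distinct tours).
Excess = 64 − 62 = 2.

The nearest-neighbour route is 2 miles longer than optimal.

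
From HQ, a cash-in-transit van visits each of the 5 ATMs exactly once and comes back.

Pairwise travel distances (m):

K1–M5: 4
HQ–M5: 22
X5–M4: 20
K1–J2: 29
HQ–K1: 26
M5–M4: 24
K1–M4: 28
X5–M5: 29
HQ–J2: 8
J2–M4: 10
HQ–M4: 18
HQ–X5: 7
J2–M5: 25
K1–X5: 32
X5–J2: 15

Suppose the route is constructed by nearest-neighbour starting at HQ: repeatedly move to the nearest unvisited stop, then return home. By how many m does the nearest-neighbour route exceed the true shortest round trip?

Excess over optimum: 1 m.

From HQ: X5=7, J2=8, M4=18, M5=22, K1=26 → choose X5 (7).
From X5: J2=15, M4=20, M5=29, K1=32 → choose J2 (15).
From J2: M4=10, M5=25, K1=29 → choose M4 (10).
From M4: M5=24, K1=28 → choose M5 (24).
From M5: K1=4 → choose K1 (4).
NN route HQ → X5 → J2 → M4 → M5 → K1 → HQ costs 86.
Optimal: HQ → X5 → K1 → M5 → M4 → J2 → HQ costs 85 (by enumerating all 60 distinct tours).
Excess = 86 − 85 = 1.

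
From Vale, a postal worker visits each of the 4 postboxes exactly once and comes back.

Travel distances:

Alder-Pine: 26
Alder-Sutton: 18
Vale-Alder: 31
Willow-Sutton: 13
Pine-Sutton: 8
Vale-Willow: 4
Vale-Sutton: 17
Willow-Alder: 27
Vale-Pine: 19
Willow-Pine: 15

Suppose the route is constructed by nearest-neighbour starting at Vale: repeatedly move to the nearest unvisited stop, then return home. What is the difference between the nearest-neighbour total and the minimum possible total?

Excess over optimum: 6.

From Vale: Willow=4, Sutton=17, Pine=19, Alder=31 → choose Willow (4).
From Willow: Sutton=13, Pine=15, Alder=27 → choose Sutton (13).
From Sutton: Pine=8, Alder=18 → choose Pine (8).
From Pine: Alder=26 → choose Alder (26).
NN route Vale → Willow → Sutton → Pine → Alder → Vale costs 82.
Optimal: Vale → Willow → Alder → Sutton → Pine → Vale costs 76 (by enumerating all 12 distinct tours).
Excess = 82 − 76 = 6.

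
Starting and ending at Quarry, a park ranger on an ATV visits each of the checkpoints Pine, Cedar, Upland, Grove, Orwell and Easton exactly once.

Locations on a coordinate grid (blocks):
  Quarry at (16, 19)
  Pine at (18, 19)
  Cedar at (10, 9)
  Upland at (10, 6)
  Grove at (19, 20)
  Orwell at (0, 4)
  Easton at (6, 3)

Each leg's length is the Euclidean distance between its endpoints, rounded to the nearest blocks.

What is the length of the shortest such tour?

Shortest round trip = 53 blocks.

With 6 stops there are 6!/2 = 360 distinct round trips (a route and its reverse cost the same).
Quarry → Pine → Cedar → Upland → Grove → Orwell → Easton → Quarry: 2+13+3+17+25+6+19 = 85
Quarry → Pine → Cedar → Upland → Grove → Easton → Orwell → Quarry: 2+13+3+17+21+6+22 = 84
Quarry → Pine → Cedar → Upland → Orwell → Grove → Easton → Quarry: 2+13+3+10+25+21+19 = 93
Quarry → Pine → Cedar → Upland → Orwell → Easton → Grove → Quarry: 2+13+3+10+6+21+3 = 58
Quarry → Pine → Cedar → Upland → Easton → Grove → Orwell → Quarry: 2+13+3+5+21+25+22 = 91
Quarry → Pine → Cedar → Upland → Easton → Orwell → Grove → Quarry: 2+13+3+5+6+25+3 = 57
Quarry → Pine → Cedar → Grove → Upland → Orwell → Easton → Quarry: 2+13+14+17+10+6+19 = 81
Quarry → Pine → Cedar → Grove → Upland → Easton → Orwell → Quarry: 2+13+14+17+5+6+22 = 79
… (352 more)
Quarry → Pine → Grove → Cedar → Upland → Easton → Orwell → Quarry: 2+1+14+3+5+6+22 = 53  ← best
The minimum is 53.
One optimal route: Quarry → Pine → Grove → Cedar → Upland → Easton → Orwell → Quarry (or its reverse).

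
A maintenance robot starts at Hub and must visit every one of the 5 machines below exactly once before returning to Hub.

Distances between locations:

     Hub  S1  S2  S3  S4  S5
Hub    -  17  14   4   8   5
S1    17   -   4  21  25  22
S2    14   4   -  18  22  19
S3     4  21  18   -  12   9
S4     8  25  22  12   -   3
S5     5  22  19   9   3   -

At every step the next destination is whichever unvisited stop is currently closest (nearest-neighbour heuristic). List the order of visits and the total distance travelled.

Total distance 59 via the nearest-neighbour route Hub → S3 → S5 → S4 → S2 → S1 → Hub.

From Hub: distances to unvisited — S3=4, S5=5, S4=8, S2=14, S1=17. Nearest is S3 (4).
From S3: distances to unvisited — S5=9, S4=12, S2=18, S1=21. Nearest is S5 (9).
From S5: distances to unvisited — S4=3, S2=19, S1=22. Nearest is S4 (3).
From S4: distances to unvisited — S2=22, S1=25. Nearest is S2 (22).
From S2: distances to unvisited — S1=4. Nearest is S1 (4).
Return S1→Hub: 17.
Total = 4 + 9 + 3 + 22 + 4 + 17 = 59.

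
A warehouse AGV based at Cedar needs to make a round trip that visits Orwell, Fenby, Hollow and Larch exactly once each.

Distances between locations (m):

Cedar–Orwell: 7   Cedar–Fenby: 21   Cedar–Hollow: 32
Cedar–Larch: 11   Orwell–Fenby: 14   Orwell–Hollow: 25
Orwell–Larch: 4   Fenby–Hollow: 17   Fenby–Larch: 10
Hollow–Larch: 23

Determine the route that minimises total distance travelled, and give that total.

Minimum total distance: 70 m.

Cedar - Orwell - Fenby - Hollow - Larch - Cedar: 7+14+17+23+11 = 72
Cedar - Orwell - Fenby - Larch - Hollow - Cedar: 7+14+10+23+32 = 86
Cedar - Orwell - Hollow - Fenby - Larch - Cedar: 7+25+17+10+11 = 70
Cedar - Orwell - Hollow - Larch - Fenby - Cedar: 7+25+23+10+21 = 86
Cedar - Orwell - Larch - Fenby - Hollow - Cedar: 7+4+10+17+32 = 70
Cedar - Orwell - Larch - Hollow - Fenby - Cedar: 7+4+23+17+21 = 72
Cedar - Fenby - Orwell - Hollow - Larch - Cedar: 21+14+25+23+11 = 94
Cedar - Fenby - Orwell - Larch - Hollow - Cedar: 21+14+4+23+32 = 94
Cedar - Fenby - Hollow - Orwell - Larch - Cedar: 21+17+25+4+11 = 78
Cedar - Fenby - Larch - Orwell - Hollow - Cedar: 21+10+4+25+32 = 92
Cedar - Hollow - Orwell - Fenby - Larch - Cedar: 32+25+14+10+11 = 92
Cedar - Hollow - Fenby - Orwell - Larch - Cedar: 32+17+14+4+11 = 78
The minimum is 70.
One optimal route: Cedar → Orwell → Hollow → Fenby → Larch → Cedar (or its reverse).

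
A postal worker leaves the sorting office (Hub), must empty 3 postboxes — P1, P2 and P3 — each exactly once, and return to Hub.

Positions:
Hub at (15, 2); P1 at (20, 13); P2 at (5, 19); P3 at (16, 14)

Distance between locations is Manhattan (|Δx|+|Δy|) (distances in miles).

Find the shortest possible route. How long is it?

With 3 stops there are 3!/2 = 3 distinct round trips (a route and its reverse cost the same).
Hub → P1 → P2 → P3 → Hub: 16+21+16+13 = 66
Hub → P1 → P3 → P2 → Hub: 16+5+16+27 = 64
Hub → P2 → P1 → P3 → Hub: 27+21+5+13 = 66
The minimum is 64.
One optimal route: Hub → P1 → P3 → P2 → Hub (or its reverse).

64 miles — the shortest possible round trip.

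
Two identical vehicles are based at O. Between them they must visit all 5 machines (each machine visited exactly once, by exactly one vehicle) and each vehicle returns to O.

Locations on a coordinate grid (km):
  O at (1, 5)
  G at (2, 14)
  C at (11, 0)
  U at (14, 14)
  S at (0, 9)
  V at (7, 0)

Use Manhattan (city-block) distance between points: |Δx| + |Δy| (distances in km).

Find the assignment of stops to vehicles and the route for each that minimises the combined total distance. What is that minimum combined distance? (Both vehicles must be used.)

Check every non-empty split of the stops between the two vehicles; for each half take its own optimal tour:
  {G} + {C, U, S, V}: 20 + 56 = 76
  {C} + {G, U, S, V}: 30 + 56 = 86
  {G, C} + {U, S, V}: 48 + 56 = 104
  {U} + {G, C, S, V}: 44 + 50 = 94
  {G, U} + {C, S, V}: 44 + 40 = 84
  {C, U} + {G, S, V}: 54 + 42 = 96
  … (15 splits in total)
  {S} + {G, C, U, V}: 10 + 54 = 64  ← best
Best: vehicle 1 O → S → O = 10; vehicle 2 O → G → U → C → V → O = 54; combined 64.

64 km — the smallest possible combined total.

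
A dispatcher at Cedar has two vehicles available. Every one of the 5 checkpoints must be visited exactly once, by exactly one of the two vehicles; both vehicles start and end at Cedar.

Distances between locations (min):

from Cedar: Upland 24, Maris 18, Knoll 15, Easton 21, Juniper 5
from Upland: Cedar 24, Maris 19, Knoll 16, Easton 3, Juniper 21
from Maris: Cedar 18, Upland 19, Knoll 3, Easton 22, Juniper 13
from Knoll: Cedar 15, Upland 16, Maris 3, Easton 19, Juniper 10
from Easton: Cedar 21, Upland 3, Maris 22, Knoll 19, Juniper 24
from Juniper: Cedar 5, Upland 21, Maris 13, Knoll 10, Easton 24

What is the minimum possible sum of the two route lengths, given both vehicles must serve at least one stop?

There are 2^4 − 1 = 15 ways to divide the 5 stops into two non-empty groups. For each, the best each vehicle can do is its own shortest tour through its group:
  {Upland} + {Maris, Knoll, Easton, Juniper}: 48 + 61 = 109
  {Maris} + {Upland, Knoll, Easton, Juniper}: 36 + 55 = 91
  {Upland, Maris} + {Knoll, Easton, Juniper}: 61 + 55 = 116
  {Knoll} + {Upland, Maris, Easton, Juniper}: 30 + 61 = 91
  {Upland, Knoll} + {Maris, Easton, Juniper}: 55 + 61 = 116
  {Maris, Knoll} + {Upland, Easton, Juniper}: 36 + 50 = 86
  … (15 splits in total)
  {Upland, Maris, Knoll, Easton} + {Juniper}: 61 + 10 = 71  ← best
Best: vehicle 1 Cedar → Maris → Knoll → Upland → Easton → Cedar = 61; vehicle 2 Cedar → Juniper → Cedar = 10; combined 71.

71 min — the smallest possible combined total.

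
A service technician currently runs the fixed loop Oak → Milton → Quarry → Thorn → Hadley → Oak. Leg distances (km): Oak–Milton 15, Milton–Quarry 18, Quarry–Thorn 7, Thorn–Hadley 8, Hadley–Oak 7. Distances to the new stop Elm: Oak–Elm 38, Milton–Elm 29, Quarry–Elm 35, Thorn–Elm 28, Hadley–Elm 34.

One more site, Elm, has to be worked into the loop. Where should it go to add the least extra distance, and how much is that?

Minimum extra distance: 46 km, inserting Elm between Milton and Quarry.

Insertion cost between consecutive stops i–j is d(i,Elm) + d(Elm,j) − d(i,j):
  between Oak and Milton: 38 + 29 − 15 = 52
  between Milton and Quarry: 29 + 35 − 18 = 46
  between Quarry and Thorn: 35 + 28 − 7 = 56
  between Thorn and Hadley: 28 + 34 − 8 = 54
  between Hadley and Oak: 34 + 38 − 7 = 65
Cheapest insertion is between Milton and Quarry, adding 46.
New total = 55 + 46 = 101.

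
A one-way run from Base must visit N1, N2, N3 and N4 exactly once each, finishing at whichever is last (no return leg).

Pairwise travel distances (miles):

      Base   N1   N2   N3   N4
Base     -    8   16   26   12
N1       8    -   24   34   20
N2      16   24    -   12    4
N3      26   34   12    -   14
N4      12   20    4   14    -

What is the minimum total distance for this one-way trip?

Minimum one-way distance = 44 miles.

There are 4! = 24 possible orderings.
Base → N1 → N2 → N3 → N4: 8+24+12+14 = 58
Base → N1 → N2 → N4 → N3: 8+24+4+14 = 50
Base → N1 → N3 → N2 → N4: 8+34+12+4 = 58
Base → N1 → N3 → N4 → N2: 8+34+14+4 = 60
Base → N1 → N4 → N2 → N3: 8+20+4+12 = 44
Base → N1 → N4 → N3 → N2: 8+20+14+12 = 54
Base → N2 → N1 → N3 → N4: 16+24+34+14 = 88
Base → N2 → N1 → N4 → N3: 16+24+20+14 = 74
Base → N2 → N3 → N1 → N4: 16+12+34+20 = 82
Base → N2 → N3 → N4 → N1: 16+12+14+20 = 62
Base → N2 → N4 → N1 → N3: 16+4+20+34 = 74
Base → N2 → N4 → N3 → N1: 16+4+14+34 = 68
Base → N3 → N1 → N2 → N4: 26+34+24+4 = 88
Base → N3 → N1 → N4 → N2: 26+34+20+4 = 84
… (10 more)
The minimum is 44.
One shortest path: Base → N1 → N4 → N2 → N3.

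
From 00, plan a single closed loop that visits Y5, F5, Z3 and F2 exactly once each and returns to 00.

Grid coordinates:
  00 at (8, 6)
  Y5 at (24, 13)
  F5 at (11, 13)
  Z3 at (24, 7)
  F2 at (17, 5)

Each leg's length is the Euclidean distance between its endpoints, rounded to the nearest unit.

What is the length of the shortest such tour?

With 4 stops there are 4!/2 = 12 distinct round trips (a route and its reverse cost the same).
00→Y5→F5→Z3→F2→00: 17+13+14+7+9 = 60
00→Y5→F5→F2→Z3→00: 17+13+10+7+16 = 63
00→Y5→Z3→F5→F2→00: 17+6+14+10+9 = 56
00→Y5→Z3→F2→F5→00: 17+6+7+10+8 = 48
00→Y5→F2→F5→Z3→00: 17+11+10+14+16 = 68
00→Y5→F2→Z3→F5→00: 17+11+7+14+8 = 57
00→F5→Y5→Z3→F2→00: 8+13+6+7+9 = 43
00→F5→Y5→F2→Z3→00: 8+13+11+7+16 = 55
00→F5→Z3→Y5→F2→00: 8+14+6+11+9 = 48
00→F5→F2→Y5→Z3→00: 8+10+11+6+16 = 51
00→Z3→Y5→F5→F2→00: 16+6+13+10+9 = 54
00→Z3→F5→Y5→F2→00: 16+14+13+11+9 = 63
The minimum is 43.
One optimal route: 00 → F5 → Y5 → Z3 → F2 → 00 (or its reverse).

Minimum total distance: 43.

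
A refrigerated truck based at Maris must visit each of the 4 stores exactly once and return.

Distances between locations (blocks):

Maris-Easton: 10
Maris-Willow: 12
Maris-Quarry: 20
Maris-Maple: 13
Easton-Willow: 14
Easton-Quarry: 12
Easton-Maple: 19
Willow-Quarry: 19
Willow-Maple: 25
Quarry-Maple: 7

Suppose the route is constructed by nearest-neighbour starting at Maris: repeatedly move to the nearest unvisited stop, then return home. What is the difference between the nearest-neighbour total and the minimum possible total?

From Maris: Easton=10, Willow=12, Maple=13, Quarry=20 → choose Easton (10).
From Easton: Quarry=12, Willow=14, Maple=19 → choose Quarry (12).
From Quarry: Maple=7, Willow=19 → choose Maple (7).
From Maple: Willow=25 → choose Willow (25).
NN route Maris → Easton → Quarry → Maple → Willow → Maris costs 66.
Optimal: Maris → Willow → Easton → Quarry → Maple → Maris costs 58 (by enumerating all 12 distinct tours).
Excess = 66 − 58 = 8.

The nearest-neighbour route is 8 blocks longer than optimal.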